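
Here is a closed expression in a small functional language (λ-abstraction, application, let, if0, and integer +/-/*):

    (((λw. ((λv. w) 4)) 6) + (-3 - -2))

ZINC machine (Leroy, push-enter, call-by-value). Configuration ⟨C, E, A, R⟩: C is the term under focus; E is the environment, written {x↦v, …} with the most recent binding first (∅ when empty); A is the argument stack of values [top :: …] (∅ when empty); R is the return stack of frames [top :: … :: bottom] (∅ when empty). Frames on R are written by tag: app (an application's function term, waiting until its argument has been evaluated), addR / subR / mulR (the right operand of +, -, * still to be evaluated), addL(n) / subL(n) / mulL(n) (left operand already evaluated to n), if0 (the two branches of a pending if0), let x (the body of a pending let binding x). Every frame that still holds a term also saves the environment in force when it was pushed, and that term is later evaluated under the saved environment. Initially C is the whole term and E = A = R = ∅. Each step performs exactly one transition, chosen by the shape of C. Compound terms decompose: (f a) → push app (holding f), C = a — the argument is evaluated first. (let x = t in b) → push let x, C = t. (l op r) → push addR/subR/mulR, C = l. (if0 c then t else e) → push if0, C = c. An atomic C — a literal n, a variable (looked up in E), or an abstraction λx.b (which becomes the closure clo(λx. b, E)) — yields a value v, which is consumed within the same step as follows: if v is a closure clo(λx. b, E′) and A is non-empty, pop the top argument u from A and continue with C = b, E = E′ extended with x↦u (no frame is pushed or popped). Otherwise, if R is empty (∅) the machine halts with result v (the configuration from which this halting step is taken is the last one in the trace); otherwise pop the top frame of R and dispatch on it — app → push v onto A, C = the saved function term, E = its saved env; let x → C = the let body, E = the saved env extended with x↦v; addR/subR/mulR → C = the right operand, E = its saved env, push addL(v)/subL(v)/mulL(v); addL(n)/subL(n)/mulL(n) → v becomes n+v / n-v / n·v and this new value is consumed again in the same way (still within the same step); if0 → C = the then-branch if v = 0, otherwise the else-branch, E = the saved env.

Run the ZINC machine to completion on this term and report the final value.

[0] [C=(((λw. ((λv. w) 4)) 6) + (-3 - -2)) | E=∅ | A=∅ | R=∅]
[1] [C=((λw. ((λv. w) 4)) 6) | E=∅ | A=∅ | R=[addR]]
[2] [C=6 | E=∅ | A=∅ | R=[app :: addR]]
[3] [C=(λw. ((λv. w) 4)) | E=∅ | A=[6] | R=[addR]]
[4] [C=((λv. w) 4) | E={w↦6} | A=∅ | R=[addR]]
[5] [C=4 | E={w↦6} | A=∅ | R=[app :: addR]]
[6] [C=(λv. w) | E={w↦6} | A=[4] | R=[addR]]
[7] [C=w | E={v↦4, w↦6} | A=∅ | R=[addR]]
[8] [C=(-3 - -2) | E=∅ | A=∅ | R=[addL(6)]]
[9] [C=-3 | E=∅ | A=∅ | R=[subR :: addL(6)]]
[10] [C=-2 | E=∅ | A=∅ | R=[subL(-3) :: addL(6)]]
→ final value 5

Answer: 5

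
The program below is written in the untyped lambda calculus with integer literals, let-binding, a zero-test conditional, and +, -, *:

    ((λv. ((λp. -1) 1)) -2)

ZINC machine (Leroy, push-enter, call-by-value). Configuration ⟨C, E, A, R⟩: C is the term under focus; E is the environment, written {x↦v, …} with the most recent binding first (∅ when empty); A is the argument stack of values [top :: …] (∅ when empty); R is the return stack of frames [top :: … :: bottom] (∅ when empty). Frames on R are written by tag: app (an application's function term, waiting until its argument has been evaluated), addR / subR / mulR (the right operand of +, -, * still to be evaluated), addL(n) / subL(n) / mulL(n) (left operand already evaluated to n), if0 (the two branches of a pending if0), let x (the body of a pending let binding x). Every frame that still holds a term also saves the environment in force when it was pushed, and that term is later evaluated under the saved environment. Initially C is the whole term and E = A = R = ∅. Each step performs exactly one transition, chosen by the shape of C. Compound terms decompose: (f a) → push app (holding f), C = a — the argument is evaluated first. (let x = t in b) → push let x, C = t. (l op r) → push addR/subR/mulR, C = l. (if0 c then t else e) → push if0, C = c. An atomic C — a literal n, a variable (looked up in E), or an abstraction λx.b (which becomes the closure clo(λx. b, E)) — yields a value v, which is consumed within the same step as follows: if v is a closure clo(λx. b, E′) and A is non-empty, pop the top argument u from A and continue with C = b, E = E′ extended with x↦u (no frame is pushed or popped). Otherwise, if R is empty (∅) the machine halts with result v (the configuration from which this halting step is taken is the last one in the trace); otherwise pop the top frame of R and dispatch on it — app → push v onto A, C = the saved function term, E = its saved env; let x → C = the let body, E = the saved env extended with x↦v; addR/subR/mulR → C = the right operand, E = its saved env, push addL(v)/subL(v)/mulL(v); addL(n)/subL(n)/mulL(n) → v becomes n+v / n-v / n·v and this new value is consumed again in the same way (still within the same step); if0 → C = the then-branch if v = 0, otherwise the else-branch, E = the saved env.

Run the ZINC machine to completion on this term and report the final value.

step 0: ⟨C=((λv. ((λp. -1) 1)) -2); E=∅; A=∅; R=∅⟩
step 1: ⟨C=-2; E=∅; A=∅; R=[app]⟩
step 2: ⟨C=(λv. ((λp. -1) 1)); E=∅; A=[-2]; R=∅⟩
step 3: ⟨C=((λp. -1) 1); E={v↦-2}; A=∅; R=∅⟩
step 4: ⟨C=1; E={v↦-2}; A=∅; R=[app]⟩
step 5: ⟨C=(λp. -1); E={v↦-2}; A=[1]; R=∅⟩
step 6: ⟨C=-1; E={p↦1, v↦-2}; A=∅; R=∅⟩
→ final value -1

Answer: -1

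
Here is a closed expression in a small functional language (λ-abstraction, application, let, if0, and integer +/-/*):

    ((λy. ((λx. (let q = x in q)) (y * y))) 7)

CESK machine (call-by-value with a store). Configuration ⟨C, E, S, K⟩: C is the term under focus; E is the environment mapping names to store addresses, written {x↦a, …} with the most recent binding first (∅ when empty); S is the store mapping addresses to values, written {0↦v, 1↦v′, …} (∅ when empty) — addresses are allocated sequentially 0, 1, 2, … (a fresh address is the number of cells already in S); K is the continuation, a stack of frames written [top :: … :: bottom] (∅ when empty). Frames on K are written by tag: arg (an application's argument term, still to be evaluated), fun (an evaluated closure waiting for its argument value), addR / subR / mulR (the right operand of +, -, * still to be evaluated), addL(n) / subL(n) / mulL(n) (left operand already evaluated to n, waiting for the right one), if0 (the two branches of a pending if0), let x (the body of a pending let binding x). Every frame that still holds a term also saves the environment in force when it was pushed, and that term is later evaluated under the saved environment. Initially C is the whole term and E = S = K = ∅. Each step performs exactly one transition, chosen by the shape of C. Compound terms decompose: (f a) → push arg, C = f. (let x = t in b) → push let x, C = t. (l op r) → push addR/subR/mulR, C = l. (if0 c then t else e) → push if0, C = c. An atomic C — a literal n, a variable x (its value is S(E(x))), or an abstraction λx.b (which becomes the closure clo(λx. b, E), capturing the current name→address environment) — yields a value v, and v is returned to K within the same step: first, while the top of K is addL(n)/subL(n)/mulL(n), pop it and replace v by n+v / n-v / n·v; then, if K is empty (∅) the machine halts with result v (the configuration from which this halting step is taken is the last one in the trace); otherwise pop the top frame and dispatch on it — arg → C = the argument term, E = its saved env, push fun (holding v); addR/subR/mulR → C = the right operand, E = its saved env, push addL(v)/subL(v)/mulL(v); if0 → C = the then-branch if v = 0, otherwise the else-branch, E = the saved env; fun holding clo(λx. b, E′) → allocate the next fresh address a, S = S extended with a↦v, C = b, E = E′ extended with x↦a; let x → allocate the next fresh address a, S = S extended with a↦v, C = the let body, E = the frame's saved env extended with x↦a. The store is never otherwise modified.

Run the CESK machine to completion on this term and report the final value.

Answer: 49

Machine steps:
[0] [C=((λy. ((λx. (let q = x in q)) (y * y))) 7) | E=∅ | S=∅ | K=∅]
[1] [C=(λy. ((λx. (let q = x in q)) (y * y))) | E=∅ | S=∅ | K=[arg]]
[2] [C=7 | E=∅ | S=∅ | K=[fun]]
[3] [C=((λx. (let q = x in q)) (y * y)) | E={y↦0} | S={0↦7} | K=∅]
[4] [C=(λx. (let q = x in q)) | E={y↦0} | S={0↦7} | K=[arg]]
[5] [C=(y * y) | E={y↦0} | S={0↦7} | K=[fun]]
[6] [C=y | E={y↦0} | S={0↦7} | K=[mulR :: fun]]
[7] [C=y | E={y↦0} | S={0↦7} | K=[mulL(7) :: fun]]
[8] [C=(let q = x in q) | E={x↦1, y↦0} | S={0↦7, 1↦49} | K=∅]
[9] [C=x | E={x↦1, y↦0} | S={0↦7, 1↦49} | K=[let q]]
[10] [C=q | E={q↦2, x↦1, y↦0} | S={0↦7, 1↦49, 2↦49} | K=∅]
→ final value 49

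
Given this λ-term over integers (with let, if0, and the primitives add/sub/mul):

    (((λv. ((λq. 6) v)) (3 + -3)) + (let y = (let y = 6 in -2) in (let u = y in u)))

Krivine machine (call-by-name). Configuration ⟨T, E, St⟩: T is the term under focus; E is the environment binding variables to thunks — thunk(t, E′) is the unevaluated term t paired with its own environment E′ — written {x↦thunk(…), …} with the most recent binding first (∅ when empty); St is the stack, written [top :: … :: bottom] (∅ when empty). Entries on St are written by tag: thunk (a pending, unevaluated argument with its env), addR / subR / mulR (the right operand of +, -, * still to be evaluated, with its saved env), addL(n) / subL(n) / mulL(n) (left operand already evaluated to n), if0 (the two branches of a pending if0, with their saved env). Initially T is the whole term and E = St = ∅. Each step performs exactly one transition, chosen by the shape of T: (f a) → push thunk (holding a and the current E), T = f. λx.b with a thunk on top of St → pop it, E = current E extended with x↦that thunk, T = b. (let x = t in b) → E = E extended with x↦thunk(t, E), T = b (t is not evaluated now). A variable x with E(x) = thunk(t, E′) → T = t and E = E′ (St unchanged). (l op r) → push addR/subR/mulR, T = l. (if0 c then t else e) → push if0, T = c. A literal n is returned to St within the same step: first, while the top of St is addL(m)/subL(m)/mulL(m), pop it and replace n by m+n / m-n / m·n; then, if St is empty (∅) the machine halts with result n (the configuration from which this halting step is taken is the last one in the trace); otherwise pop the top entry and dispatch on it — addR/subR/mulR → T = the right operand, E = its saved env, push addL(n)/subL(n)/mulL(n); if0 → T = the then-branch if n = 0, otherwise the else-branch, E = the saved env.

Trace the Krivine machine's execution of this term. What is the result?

Answer: 4

Machine steps:
[0] ⟨T=(((λv. ((λq. 6) v)) (3 + -3)) + (let y = (let y = 6 in -2) in (let u = y in u))); E=∅; St=∅⟩
[1] ⟨T=((λv. ((λq. 6) v)) (3 + -3)); E=∅; St=[addR]⟩
[2] ⟨T=(λv. ((λq. 6) v)); E=∅; St=[thunk :: addR]⟩
[3] ⟨T=((λq. 6) v); E={v↦thunk((3 + -3), ∅)}; St=[addR]⟩
[4] ⟨T=(λq. 6); E={v↦thunk((3 + -3), ∅)}; St=[thunk :: addR]⟩
[5] ⟨T=6; E={q↦thunk(v, {v↦thunk((3 + -3), ∅)}), v↦thunk((3 + -3), ∅)}; St=[addR]⟩
[6] ⟨T=(let y = (let y = 6 in -2) in (let u = y in u)); E=∅; St=[addL(6)]⟩
[7] ⟨T=(let u = y in u); E={y↦thunk((let y = 6 in -2), ∅)}; St=[addL(6)]⟩
[8] ⟨T=u; E={u↦thunk(y, {y↦thunk((let y = 6 in -2), ∅)}), y↦thunk((let y = 6 in -2), ∅)}; St=[addL(6)]⟩
[9] ⟨T=y; E={y↦thunk((let y = 6 in -2), ∅)}; St=[addL(6)]⟩
[10] ⟨T=(let y = 6 in -2); E=∅; St=[addL(6)]⟩
[11] ⟨T=-2; E={y↦thunk(6, ∅)}; St=[addL(6)]⟩
→ final value 4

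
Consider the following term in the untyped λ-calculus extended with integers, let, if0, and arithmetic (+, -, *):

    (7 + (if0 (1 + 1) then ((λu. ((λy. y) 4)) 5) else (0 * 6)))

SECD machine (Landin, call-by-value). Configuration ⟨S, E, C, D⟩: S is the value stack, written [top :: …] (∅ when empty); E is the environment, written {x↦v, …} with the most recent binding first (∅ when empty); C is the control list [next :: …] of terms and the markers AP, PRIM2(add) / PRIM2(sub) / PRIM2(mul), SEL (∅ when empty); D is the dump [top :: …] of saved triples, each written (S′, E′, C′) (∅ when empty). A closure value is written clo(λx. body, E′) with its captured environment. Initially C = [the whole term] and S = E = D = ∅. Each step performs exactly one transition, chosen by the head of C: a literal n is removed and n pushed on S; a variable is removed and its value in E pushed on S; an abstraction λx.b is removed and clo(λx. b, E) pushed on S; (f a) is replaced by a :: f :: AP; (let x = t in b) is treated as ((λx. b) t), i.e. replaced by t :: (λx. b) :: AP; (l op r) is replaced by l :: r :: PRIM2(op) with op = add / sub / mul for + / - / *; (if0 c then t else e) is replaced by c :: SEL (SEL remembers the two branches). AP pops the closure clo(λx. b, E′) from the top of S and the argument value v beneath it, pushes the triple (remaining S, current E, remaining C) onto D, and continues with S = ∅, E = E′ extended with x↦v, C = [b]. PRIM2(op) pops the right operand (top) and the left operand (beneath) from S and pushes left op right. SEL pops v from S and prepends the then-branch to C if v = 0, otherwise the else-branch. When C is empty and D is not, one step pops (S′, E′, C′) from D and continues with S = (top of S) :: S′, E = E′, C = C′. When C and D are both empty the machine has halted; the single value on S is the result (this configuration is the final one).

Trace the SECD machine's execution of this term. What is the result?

t=0: <S=∅, E=∅, C=[(7 + (if0 (1 + 1) then ((λu. ((λy. y) 4)) 5) else (0 * 6)))], D=∅>
t=1: <S=∅, E=∅, C=[7 :: (if0 (1 + 1) then ((λu. ((λy. y) 4)) 5) else (0 * 6)) :: PRIM2(add)], D=∅>
t=2: <S=[7], E=∅, C=[(if0 (1 + 1) then ((λu. ((λy. y) 4)) 5) else (0 * 6)) :: PRIM2(add)], D=∅>
t=3: <S=[7], E=∅, C=[(1 + 1) :: SEL :: PRIM2(add)], D=∅>
t=4: <S=[7], E=∅, C=[1 :: 1 :: PRIM2(add) :: SEL :: PRIM2(add)], D=∅>
t=5: <S=[1 :: 7], E=∅, C=[1 :: PRIM2(add) :: SEL :: PRIM2(add)], D=∅>
t=6: <S=[1 :: 1 :: 7], E=∅, C=[PRIM2(add) :: SEL :: PRIM2(add)], D=∅>
t=7: <S=[2 :: 7], E=∅, C=[SEL :: PRIM2(add)], D=∅>
t=8: <S=[7], E=∅, C=[(0 * 6) :: PRIM2(add)], D=∅>
t=9: <S=[7], E=∅, C=[0 :: 6 :: PRIM2(mul) :: PRIM2(add)], D=∅>
t=10: <S=[0 :: 7], E=∅, C=[6 :: PRIM2(mul) :: PRIM2(add)], D=∅>
t=11: <S=[6 :: 0 :: 7], E=∅, C=[PRIM2(mul) :: PRIM2(add)], D=∅>
t=12: <S=[0 :: 7], E=∅, C=[PRIM2(add)], D=∅>
t=13: <S=[7], E=∅, C=∅, D=∅>
→ final value 7

Answer: 7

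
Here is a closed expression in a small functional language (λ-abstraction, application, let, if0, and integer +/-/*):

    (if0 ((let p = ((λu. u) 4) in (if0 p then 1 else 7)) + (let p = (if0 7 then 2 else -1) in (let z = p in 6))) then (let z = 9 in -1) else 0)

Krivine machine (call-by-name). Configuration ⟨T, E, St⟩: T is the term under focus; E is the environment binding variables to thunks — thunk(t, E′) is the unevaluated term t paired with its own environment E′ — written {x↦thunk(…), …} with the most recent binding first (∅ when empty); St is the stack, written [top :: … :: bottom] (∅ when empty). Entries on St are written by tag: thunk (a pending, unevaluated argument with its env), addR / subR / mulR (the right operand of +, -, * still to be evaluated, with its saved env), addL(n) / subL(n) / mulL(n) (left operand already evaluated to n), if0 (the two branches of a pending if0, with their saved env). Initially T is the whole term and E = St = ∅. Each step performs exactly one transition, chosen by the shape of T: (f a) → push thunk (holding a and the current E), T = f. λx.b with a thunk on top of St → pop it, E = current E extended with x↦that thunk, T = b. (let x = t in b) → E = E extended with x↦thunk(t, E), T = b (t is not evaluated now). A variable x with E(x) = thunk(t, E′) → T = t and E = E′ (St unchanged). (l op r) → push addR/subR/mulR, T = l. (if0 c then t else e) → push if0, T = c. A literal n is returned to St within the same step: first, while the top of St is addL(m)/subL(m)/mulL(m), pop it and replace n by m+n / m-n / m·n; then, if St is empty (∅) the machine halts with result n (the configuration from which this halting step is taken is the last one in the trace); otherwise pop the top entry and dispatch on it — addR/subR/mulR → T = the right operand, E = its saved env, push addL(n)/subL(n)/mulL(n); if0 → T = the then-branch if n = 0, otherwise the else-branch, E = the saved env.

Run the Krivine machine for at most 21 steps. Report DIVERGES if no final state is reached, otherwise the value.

t=0: ⟨T=(if0 ((let p = ((λu. u) 4) in (if0 p then 1 else 7)) + (let p = (if0 7 then 2 else -1) in (let z = p in 6))) then (let z = 9 in -1) else 0); E=∅; St=∅⟩
t=1: ⟨T=((let p = ((λu. u) 4) in (if0 p then 1 else 7)) + (let p = (if0 7 then 2 else -1) in (let z = p in 6))); E=∅; St=[if0]⟩
t=2: ⟨T=(let p = ((λu. u) 4) in (if0 p then 1 else 7)); E=∅; St=[addR :: if0]⟩
t=3: ⟨T=(if0 p then 1 else 7); E={p↦thunk(((λu. u) 4), ∅)}; St=[addR :: if0]⟩
t=4: ⟨T=p; E={p↦thunk(((λu. u) 4), ∅)}; St=[if0 :: addR :: if0]⟩
t=5: ⟨T=((λu. u) 4); E=∅; St=[if0 :: addR :: if0]⟩
t=6: ⟨T=(λu. u); E=∅; St=[thunk :: if0 :: addR :: if0]⟩
t=7: ⟨T=u; E={u↦thunk(4, ∅)}; St=[if0 :: addR :: if0]⟩
t=8: ⟨T=4; E=∅; St=[if0 :: addR :: if0]⟩
t=9: ⟨T=7; E={p↦thunk(((λu. u) 4), ∅)}; St=[addR :: if0]⟩
t=10: ⟨T=(let p = (if0 7 then 2 else -1) in (let z = p in 6)); E=∅; St=[addL(7) :: if0]⟩
t=11: ⟨T=(let z = p in 6); E={p↦thunk((if0 7 then 2 else -1), ∅)}; St=[addL(7) :: if0]⟩
t=12: ⟨T=6; E={z↦thunk(p, {p↦thunk((if0 7 then 2 else -1), ∅)}), p↦thunk((if0 7 then 2 else -1), ∅)}; St=[addL(7) :: if0]⟩
t=13: ⟨T=0; E=∅; St=∅⟩
→ final value 0

Answer: 0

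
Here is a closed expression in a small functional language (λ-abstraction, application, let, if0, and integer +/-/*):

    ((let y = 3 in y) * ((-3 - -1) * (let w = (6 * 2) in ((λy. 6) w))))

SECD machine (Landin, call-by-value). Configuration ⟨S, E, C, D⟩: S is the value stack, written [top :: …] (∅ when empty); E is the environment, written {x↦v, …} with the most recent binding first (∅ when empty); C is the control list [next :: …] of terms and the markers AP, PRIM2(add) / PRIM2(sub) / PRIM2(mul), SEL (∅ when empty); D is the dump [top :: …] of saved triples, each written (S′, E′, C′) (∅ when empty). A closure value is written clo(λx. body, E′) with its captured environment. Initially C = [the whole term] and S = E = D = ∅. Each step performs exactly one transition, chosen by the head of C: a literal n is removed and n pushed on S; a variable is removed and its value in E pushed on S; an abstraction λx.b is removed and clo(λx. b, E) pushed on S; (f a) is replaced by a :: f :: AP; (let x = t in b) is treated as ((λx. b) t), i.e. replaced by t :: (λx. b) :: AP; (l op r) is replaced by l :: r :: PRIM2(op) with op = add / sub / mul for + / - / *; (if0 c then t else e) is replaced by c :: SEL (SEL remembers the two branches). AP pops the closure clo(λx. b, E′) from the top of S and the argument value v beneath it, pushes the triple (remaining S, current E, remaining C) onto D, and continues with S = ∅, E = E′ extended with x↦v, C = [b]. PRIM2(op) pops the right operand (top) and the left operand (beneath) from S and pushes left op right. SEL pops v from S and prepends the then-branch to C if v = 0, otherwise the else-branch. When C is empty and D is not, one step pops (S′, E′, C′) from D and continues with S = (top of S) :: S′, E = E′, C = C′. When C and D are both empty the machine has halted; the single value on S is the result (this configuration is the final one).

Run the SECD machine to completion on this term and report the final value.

Answer: -36

Execution trace:
[0] ⟨S=∅; E=∅; C=[((let y = 3 in y) * ((-3 - -1) * (let w = (6 * 2) in ((λy. 6) w))))]; D=∅⟩
[1] ⟨S=∅; E=∅; C=[(let y = 3 in y) :: ((-3 - -1) * (let w = (6 * 2) in ((λy. 6) w))) :: PRIM2(mul)]; D=∅⟩
[2] ⟨S=∅; E=∅; C=[3 :: (λy. y) :: AP :: ((-3 - -1) * (let w = (6 * 2) in ((λy. 6) w))) :: PRIM2(mul)]; D=∅⟩
[3] ⟨S=[3]; E=∅; C=[(λy. y) :: AP :: ((-3 - -1) * (let w = (6 * 2) in ((λy. 6) w))) :: PRIM2(mul)]; D=∅⟩
[4] ⟨S=[clo(λy. y, ∅) :: 3]; E=∅; C=[AP :: ((-3 - -1) * (let w = (6 * 2) in ((λy. 6) w))) :: PRIM2(mul)]; D=∅⟩
[5] ⟨S=∅; E={y↦3}; C=[y]; D=[(∅, ∅, [((-3 - -1) * (let w = (6 * 2) in ((λy. 6) w))) :: PRIM2(mul)])]⟩
[6] ⟨S=[3]; E={y↦3}; C=∅; D=[(∅, ∅, [((-3 - -1) * (let w = (6 * 2) in ((λy. 6) w))) :: PRIM2(mul)])]⟩
[7] ⟨S=[3]; E=∅; C=[((-3 - -1) * (let w = (6 * 2) in ((λy. 6) w))) :: PRIM2(mul)]; D=∅⟩
[8] ⟨S=[3]; E=∅; C=[(-3 - -1) :: (let w = (6 * 2) in ((λy. 6) w)) :: PRIM2(mul) :: PRIM2(mul)]; D=∅⟩
[9] ⟨S=[3]; E=∅; C=[-3 :: -1 :: PRIM2(sub) :: (let w = (6 * 2) in ((λy. 6) w)) :: PRIM2(mul) :: PRIM2(mul)]; D=∅⟩
[10] ⟨S=[-3 :: 3]; E=∅; C=[-1 :: PRIM2(sub) :: (let w = (6 * 2) in ((λy. 6) w)) :: PRIM2(mul) :: PRIM2(mul)]; D=∅⟩
[11] ⟨S=[-1 :: -3 :: 3]; E=∅; C=[PRIM2(sub) :: (let w = (6 * 2) in ((λy. 6) w)) :: PRIM2(mul) :: PRIM2(mul)]; D=∅⟩
[12] ⟨S=[-2 :: 3]; E=∅; C=[(let w = (6 * 2) in ((λy. 6) w)) :: PRIM2(mul) :: PRIM2(mul)]; D=∅⟩
[13] ⟨S=[-2 :: 3]; E=∅; C=[(6 * 2) :: (λw. ((λy. 6) w)) :: AP :: PRIM2(mul) :: PRIM2(mul)]; D=∅⟩
[14] ⟨S=[-2 :: 3]; E=∅; C=[6 :: 2 :: PRIM2(mul) :: (λw. ((λy. 6) w)) :: AP :: PRIM2(mul) :: PRIM2(mul)]; D=∅⟩
[15] ⟨S=[6 :: -2 :: 3]; E=∅; C=[2 :: PRIM2(mul) :: (λw. ((λy. 6) w)) :: AP :: PRIM2(mul) :: PRIM2(mul)]; D=∅⟩
[16] ⟨S=[2 :: 6 :: -2 :: 3]; E=∅; C=[PRIM2(mul) :: (λw. ((λy. 6) w)) :: AP :: PRIM2(mul) :: PRIM2(mul)]; D=∅⟩
[17] ⟨S=[12 :: -2 :: 3]; E=∅; C=[(λw. ((λy. 6) w)) :: AP :: PRIM2(mul) :: PRIM2(mul)]; D=∅⟩
[18] ⟨S=[clo(λw. ((λy. 6) w), ∅) :: 12 :: -2 :: 3]; E=∅; C=[AP :: PRIM2(mul) :: PRIM2(mul)]; D=∅⟩
[19] ⟨S=∅; E={w↦12}; C=[((λy. 6) w)]; D=[([-2 :: 3], ∅, [PRIM2(mul) :: PRIM2(mul)])]⟩
[20] ⟨S=∅; E={w↦12}; C=[w :: (λy. 6) :: AP]; D=[([-2 :: 3], ∅, [PRIM2(mul) :: PRIM2(mul)])]⟩
[21] ⟨S=[12]; E={w↦12}; C=[(λy. 6) :: AP]; D=[([-2 :: 3], ∅, [PRIM2(mul) :: PRIM2(mul)])]⟩
[22] ⟨S=[clo(λy. 6, {w↦12}) :: 12]; E={w↦12}; C=[AP]; D=[([-2 :: 3], ∅, [PRIM2(mul) :: PRIM2(mul)])]⟩
[23] ⟨S=∅; E={y↦12, w↦12}; C=[6]; D=[(∅, {w↦12}, ∅) :: ([-2 :: 3], ∅, [PRIM2(mul) :: PRIM2(mul)])]⟩
[24] ⟨S=[6]; E={y↦12, w↦12}; C=∅; D=[(∅, {w↦12}, ∅) :: ([-2 :: 3], ∅, [PRIM2(mul) :: PRIM2(mul)])]⟩
[25] ⟨S=[6]; E={w↦12}; C=∅; D=[([-2 :: 3], ∅, [PRIM2(mul) :: PRIM2(mul)])]⟩
[26] ⟨S=[6 :: -2 :: 3]; E=∅; C=[PRIM2(mul) :: PRIM2(mul)]; D=∅⟩
[27] ⟨S=[-12 :: 3]; E=∅; C=[PRIM2(mul)]; D=∅⟩
[28] ⟨S=[-36]; E=∅; C=∅; D=∅⟩
→ final value -36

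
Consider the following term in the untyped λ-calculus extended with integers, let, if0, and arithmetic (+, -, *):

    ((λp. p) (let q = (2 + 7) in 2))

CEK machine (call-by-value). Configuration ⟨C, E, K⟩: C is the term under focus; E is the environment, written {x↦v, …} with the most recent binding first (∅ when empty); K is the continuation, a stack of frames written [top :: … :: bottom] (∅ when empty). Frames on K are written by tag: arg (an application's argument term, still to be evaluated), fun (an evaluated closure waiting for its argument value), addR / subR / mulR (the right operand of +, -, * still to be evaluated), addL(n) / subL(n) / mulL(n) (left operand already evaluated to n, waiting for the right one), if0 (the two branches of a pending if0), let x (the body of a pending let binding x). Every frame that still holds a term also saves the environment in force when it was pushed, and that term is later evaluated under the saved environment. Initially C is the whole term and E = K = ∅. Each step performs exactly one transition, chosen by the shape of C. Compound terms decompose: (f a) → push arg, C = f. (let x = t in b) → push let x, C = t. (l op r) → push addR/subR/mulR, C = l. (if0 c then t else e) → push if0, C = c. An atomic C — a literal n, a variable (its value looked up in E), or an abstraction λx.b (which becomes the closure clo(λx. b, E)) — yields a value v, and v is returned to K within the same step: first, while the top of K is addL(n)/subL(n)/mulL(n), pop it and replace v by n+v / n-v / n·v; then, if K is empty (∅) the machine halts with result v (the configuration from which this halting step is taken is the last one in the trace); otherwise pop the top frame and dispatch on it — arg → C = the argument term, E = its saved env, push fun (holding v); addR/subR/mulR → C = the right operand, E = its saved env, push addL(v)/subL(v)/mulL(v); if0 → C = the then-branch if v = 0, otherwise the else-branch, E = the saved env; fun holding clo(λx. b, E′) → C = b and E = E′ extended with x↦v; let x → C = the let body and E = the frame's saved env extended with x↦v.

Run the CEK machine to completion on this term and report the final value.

0. ⟨C=((λp. p) (let q = (2 + 7) in 2)); E=∅; K=∅⟩
1. ⟨C=(λp. p); E=∅; K=[arg]⟩
2. ⟨C=(let q = (2 + 7) in 2); E=∅; K=[fun]⟩
3. ⟨C=(2 + 7); E=∅; K=[let q :: fun]⟩
4. ⟨C=2; E=∅; K=[addR :: let q :: fun]⟩
5. ⟨C=7; E=∅; K=[addL(2) :: let q :: fun]⟩
6. ⟨C=2; E={q↦9}; K=[fun]⟩
7. ⟨C=p; E={p↦2}; K=∅⟩
→ final value 2

Answer: 2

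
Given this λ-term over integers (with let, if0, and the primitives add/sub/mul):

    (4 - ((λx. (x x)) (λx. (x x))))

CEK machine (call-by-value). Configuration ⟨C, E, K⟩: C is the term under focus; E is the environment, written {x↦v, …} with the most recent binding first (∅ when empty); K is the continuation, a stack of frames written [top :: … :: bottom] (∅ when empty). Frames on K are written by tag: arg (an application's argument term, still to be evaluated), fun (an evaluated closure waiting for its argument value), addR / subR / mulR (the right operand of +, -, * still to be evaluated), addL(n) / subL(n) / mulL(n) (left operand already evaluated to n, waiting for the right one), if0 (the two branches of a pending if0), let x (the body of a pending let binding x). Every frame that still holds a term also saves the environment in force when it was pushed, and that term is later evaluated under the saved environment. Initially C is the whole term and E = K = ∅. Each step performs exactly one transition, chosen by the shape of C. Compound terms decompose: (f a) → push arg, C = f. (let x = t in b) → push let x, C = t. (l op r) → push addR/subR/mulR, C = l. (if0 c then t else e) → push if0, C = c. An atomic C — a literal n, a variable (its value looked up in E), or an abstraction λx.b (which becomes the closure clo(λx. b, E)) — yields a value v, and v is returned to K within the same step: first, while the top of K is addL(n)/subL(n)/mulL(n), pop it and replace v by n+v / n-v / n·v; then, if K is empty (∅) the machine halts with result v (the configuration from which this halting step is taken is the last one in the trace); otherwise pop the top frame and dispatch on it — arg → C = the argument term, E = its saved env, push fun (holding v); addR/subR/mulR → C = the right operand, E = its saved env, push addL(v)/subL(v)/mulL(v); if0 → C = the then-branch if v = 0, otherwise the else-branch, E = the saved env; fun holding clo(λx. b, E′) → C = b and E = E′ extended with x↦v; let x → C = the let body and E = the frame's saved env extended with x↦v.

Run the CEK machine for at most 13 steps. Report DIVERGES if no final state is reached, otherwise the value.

[0] [C=(4 - ((λx. (x x)) (λx. (x x)))) | E=∅ | K=∅]
[1] [C=4 | E=∅ | K=[subR]]
[2] [C=((λx. (x x)) (λx. (x x))) | E=∅ | K=[subL(4)]]
[3] [C=(λx. (x x)) | E=∅ | K=[arg :: subL(4)]]
[4] [C=(λx. (x x)) | E=∅ | K=[fun :: subL(4)]]
[5] [C=(x x) | E={x↦clo(λx. (x x), ∅)} | K=[subL(4)]]
[6] [C=x | E={x↦clo(λx. (x x), ∅)} | K=[arg :: subL(4)]]
[7] [C=x | E={x↦clo(λx. (x x), ∅)} | K=[fun :: subL(4)]]
… configuration repeats with period 3 (steps 5–7 recur indefinitely) …

Answer: DIVERGES (no final state within 13 steps)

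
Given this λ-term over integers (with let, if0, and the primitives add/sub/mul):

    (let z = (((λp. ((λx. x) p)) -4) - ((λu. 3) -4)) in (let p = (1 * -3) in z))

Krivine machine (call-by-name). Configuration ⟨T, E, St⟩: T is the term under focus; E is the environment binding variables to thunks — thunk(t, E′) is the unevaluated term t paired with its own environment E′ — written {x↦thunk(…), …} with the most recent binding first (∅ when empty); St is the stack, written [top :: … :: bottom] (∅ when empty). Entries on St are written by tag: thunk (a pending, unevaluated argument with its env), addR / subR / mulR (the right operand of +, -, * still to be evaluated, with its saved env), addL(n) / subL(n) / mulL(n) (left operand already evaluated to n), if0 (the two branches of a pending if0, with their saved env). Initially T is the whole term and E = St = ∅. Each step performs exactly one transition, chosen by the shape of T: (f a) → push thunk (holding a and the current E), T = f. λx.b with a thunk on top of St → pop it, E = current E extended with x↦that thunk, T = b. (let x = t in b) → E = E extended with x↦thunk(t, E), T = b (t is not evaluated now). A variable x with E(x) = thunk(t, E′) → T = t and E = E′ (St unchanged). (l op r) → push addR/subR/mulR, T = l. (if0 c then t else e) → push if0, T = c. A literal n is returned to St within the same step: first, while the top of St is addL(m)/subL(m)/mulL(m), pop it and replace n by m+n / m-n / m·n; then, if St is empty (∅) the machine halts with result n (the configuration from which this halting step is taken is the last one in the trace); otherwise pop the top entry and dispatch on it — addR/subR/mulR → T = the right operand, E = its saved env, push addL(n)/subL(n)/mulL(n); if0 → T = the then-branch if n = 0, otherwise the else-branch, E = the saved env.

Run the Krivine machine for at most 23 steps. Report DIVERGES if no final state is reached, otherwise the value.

Answer: -7

Execution trace:
[0] [T=(let z = (((λp. ((λx. x) p)) -4) - ((λu. 3) -4)) in (let p = (1 * -3) in z)) | E=∅ | St=∅]
[1] [T=(let p = (1 * -3) in z) | E={z↦thunk((((λp. ((λx. x) p)) -4) - ((λu. 3) -4)), ∅)} | St=∅]
[2] [T=z | E={p↦thunk((1 * -3), {z↦thunk((((λp. ((λx. x) p)) -4) - ((λu. 3) -4)), ∅)}), z↦thunk((((λp. ((λx. x) p)) -4) - ((λu. 3) -4)), ∅)} | St=∅]
[3] [T=(((λp. ((λx. x) p)) -4) - ((λu. 3) -4)) | E=∅ | St=∅]
[4] [T=((λp. ((λx. x) p)) -4) | E=∅ | St=[subR]]
[5] [T=(λp. ((λx. x) p)) | E=∅ | St=[thunk :: subR]]
[6] [T=((λx. x) p) | E={p↦thunk(-4, ∅)} | St=[subR]]
[7] [T=(λx. x) | E={p↦thunk(-4, ∅)} | St=[thunk :: subR]]
[8] [T=x | E={x↦thunk(p, {p↦thunk(-4, ∅)}), p↦thunk(-4, ∅)} | St=[subR]]
[9] [T=p | E={p↦thunk(-4, ∅)} | St=[subR]]
[10] [T=-4 | E=∅ | St=[subR]]
[11] [T=((λu. 3) -4) | E=∅ | St=[subL(-4)]]
[12] [T=(λu. 3) | E=∅ | St=[thunk :: subL(-4)]]
[13] [T=3 | E={u↦thunk(-4, ∅)} | St=[subL(-4)]]
→ final value -7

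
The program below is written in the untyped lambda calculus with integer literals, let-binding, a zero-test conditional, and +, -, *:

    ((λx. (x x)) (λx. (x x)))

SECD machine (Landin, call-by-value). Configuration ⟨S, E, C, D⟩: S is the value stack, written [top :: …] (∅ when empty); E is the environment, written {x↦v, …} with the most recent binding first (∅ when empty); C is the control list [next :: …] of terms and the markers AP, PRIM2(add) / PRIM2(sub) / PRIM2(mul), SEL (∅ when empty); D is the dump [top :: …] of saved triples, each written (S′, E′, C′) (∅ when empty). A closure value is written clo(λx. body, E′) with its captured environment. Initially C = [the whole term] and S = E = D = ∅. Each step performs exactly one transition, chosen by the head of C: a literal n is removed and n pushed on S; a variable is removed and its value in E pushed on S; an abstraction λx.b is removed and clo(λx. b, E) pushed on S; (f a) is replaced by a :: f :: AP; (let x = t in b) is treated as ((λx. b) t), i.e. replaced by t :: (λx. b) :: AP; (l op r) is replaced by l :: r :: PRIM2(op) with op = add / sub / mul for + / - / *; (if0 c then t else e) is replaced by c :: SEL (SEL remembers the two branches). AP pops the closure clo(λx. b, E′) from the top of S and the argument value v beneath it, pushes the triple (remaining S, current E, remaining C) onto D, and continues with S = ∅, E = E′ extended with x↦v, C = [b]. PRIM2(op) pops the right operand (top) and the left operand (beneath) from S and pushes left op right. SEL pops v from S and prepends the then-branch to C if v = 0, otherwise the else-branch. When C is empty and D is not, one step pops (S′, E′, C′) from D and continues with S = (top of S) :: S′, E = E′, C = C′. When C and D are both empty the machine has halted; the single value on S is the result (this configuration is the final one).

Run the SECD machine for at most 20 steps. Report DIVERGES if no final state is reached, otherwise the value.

Answer: DIVERGES (no final state within 20 steps)

Execution trace:
t=0: ⟨S=∅; E=∅; C=[((λx. (x x)) (λx. (x x)))]; D=∅⟩
t=1: ⟨S=∅; E=∅; C=[(λx. (x x)) :: (λx. (x x)) :: AP]; D=∅⟩
t=2: ⟨S=[clo(λx. (x x), ∅)]; E=∅; C=[(λx. (x x)) :: AP]; D=∅⟩
t=3: ⟨S=[clo(λx. (x x), ∅) :: clo(λx. (x x), ∅)]; E=∅; C=[AP]; D=∅⟩
t=4: ⟨S=∅; E={x↦clo(λx. (x x), ∅)}; C=[(x x)]; D=[(∅, ∅, ∅)]⟩
t=5: ⟨S=∅; E={x↦clo(λx. (x x), ∅)}; C=[x :: x :: AP]; D=[(∅, ∅, ∅)]⟩
t=6: ⟨S=[clo(λx. (x x), ∅)]; E={x↦clo(λx. (x x), ∅)}; C=[x :: AP]; D=[(∅, ∅, ∅)]⟩
t=7: ⟨S=[clo(λx. (x x), ∅) :: clo(λx. (x x), ∅)]; E={x↦clo(λx. (x x), ∅)}; C=[AP]; D=[(∅, ∅, ∅)]⟩
t=8: ⟨S=∅; E={x↦clo(λx. (x x), ∅)}; C=[(x x)]; D=[(∅, {x↦clo(λx. (x x), ∅)}, ∅) :: (∅, ∅, ∅)]⟩
t=9: ⟨S=∅; E={x↦clo(λx. (x x), ∅)}; C=[x :: x :: AP]; D=[(∅, {x↦clo(λx. (x x), ∅)}, ∅) :: (∅, ∅, ∅)]⟩
t=10: ⟨S=[clo(λx. (x x), ∅)]; E={x↦clo(λx. (x x), ∅)}; C=[x :: AP]; D=[(∅, {x↦clo(λx. (x x), ∅)}, ∅) :: (∅, ∅, ∅)]⟩
t=11: ⟨S=[clo(λx. (x x), ∅) :: clo(λx. (x x), ∅)]; E={x↦clo(λx. (x x), ∅)}; C=[AP]; D=[(∅, {x↦clo(λx. (x x), ∅)}, ∅) :: (∅, ∅, ∅)]⟩
t=12: ⟨S=∅; E={x↦clo(λx. (x x), ∅)}; C=[(x x)]; D=[(∅, {x↦clo(λx. (x x), ∅)}, ∅) :: (∅, {x↦clo(λx. (x x), ∅)}, ∅) :: (∅, ∅, ∅)]⟩
t=13: ⟨S=∅; E={x↦clo(λx. (x x), ∅)}; C=[x :: x :: AP]; D=[(∅, {x↦clo(λx. (x x), ∅)}, ∅) :: (∅, {x↦clo(λx. (x x), ∅)}, ∅) :: (∅, ∅, ∅)]⟩
t=14: ⟨S=[clo(λx. (x x), ∅)]; E={x↦clo(λx. (x x), ∅)}; C=[x :: AP]; D=[(∅, {x↦clo(λx. (x x), ∅)}, ∅) :: (∅, {x↦clo(λx. (x x), ∅)}, ∅) :: (∅, ∅, ∅)]⟩
t=15: ⟨S=[clo(λx. (x x), ∅) :: clo(λx. (x x), ∅)]; E={x↦clo(λx. (x x), ∅)}; C=[AP]; D=[(∅, {x↦clo(λx. (x x), ∅)}, ∅) :: (∅, {x↦clo(λx. (x x), ∅)}, ∅) :: (∅, ∅, ∅)]⟩
t=16: ⟨S=∅; E={x↦clo(λx. (x x), ∅)}; C=[(x x)]; D=[(∅, {x↦clo(λx. (x x), ∅)}, ∅) :: (∅, {x↦clo(λx. (x x), ∅)}, ∅) :: (∅, {x↦clo(λx. (x x), ∅)}, ∅) :: (∅, ∅, ∅)]⟩
t=17: ⟨S=∅; E={x↦clo(λx. (x x), ∅)}; C=[x :: x :: AP]; D=[(∅, {x↦clo(λx. (x x), ∅)}, ∅) :: (∅, {x↦clo(λx. (x x), ∅)}, ∅) :: (∅, {x↦clo(λx. (x x), ∅)}, ∅) :: (∅, ∅, ∅)]⟩
t=18: ⟨S=[clo(λx. (x x), ∅)]; E={x↦clo(λx. (x x), ∅)}; C=[x :: AP]; D=[(∅, {x↦clo(λx. (x x), ∅)}, ∅) :: (∅, {x↦clo(λx. (x x), ∅)}, ∅) :: (∅, {x↦clo(λx. (x x), ∅)}, ∅) :: (∅, ∅, ∅)]⟩
t=19: ⟨S=[clo(λx. (x x), ∅) :: clo(λx. (x x), ∅)]; E={x↦clo(λx. (x x), ∅)}; C=[AP]; D=[(∅, {x↦clo(λx. (x x), ∅)}, ∅) :: (∅, {x↦clo(λx. (x x), ∅)}, ∅) :: (∅, {x↦clo(λx. (x x), ∅)}, ∅) :: (∅, ∅, ∅)]⟩
t=20: ⟨S=∅; E={x↦clo(λx. (x x), ∅)}; C=[(x x)]; D=[(∅, {x↦clo(λx. (x x), ∅)}, ∅) :: (∅, {x↦clo(λx. (x x), ∅)}, ∅) :: (∅, {x↦clo(λx. (x x), ∅)}, ∅) :: (∅, {x↦clo(λx. (x x), ∅)}, ∅) :: (∅, ∅, ∅)]⟩
→ 20 transitions taken and the configuration is still not final: no result within 20 steps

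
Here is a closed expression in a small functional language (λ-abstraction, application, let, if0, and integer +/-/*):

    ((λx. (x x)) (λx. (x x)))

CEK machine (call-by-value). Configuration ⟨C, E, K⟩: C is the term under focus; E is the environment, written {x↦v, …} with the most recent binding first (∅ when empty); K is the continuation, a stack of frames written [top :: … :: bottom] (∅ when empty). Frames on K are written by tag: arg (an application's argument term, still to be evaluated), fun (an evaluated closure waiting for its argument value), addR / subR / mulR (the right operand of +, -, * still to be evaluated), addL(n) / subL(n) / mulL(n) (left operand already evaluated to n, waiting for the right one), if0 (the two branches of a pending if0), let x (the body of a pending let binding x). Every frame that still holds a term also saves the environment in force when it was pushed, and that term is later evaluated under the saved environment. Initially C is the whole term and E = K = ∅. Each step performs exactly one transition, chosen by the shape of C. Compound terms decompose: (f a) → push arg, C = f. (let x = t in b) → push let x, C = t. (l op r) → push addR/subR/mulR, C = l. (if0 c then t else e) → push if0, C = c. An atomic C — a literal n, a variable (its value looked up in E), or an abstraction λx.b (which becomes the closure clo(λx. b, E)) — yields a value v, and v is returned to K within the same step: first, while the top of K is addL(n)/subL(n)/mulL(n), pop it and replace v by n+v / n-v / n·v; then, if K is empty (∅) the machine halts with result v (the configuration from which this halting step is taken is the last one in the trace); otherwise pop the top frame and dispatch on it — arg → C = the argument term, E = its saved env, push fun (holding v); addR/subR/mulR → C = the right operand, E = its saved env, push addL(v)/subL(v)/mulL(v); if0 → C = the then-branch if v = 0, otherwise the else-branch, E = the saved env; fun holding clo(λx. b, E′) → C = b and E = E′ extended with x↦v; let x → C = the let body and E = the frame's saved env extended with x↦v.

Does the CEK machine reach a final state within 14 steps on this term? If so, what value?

t=0: ⟨C=((λx. (x x)) (λx. (x x))); E=∅; K=∅⟩
t=1: ⟨C=(λx. (x x)); E=∅; K=[arg]⟩
t=2: ⟨C=(λx. (x x)); E=∅; K=[fun]⟩
t=3: ⟨C=(x x); E={x↦clo(λx. (x x), ∅)}; K=∅⟩
t=4: ⟨C=x; E={x↦clo(λx. (x x), ∅)}; K=[arg]⟩
t=5: ⟨C=x; E={x↦clo(λx. (x x), ∅)}; K=[fun]⟩
… configuration repeats with period 3 (steps 3–5 recur indefinitely) …

Answer: DIVERGES (no final state within 14 steps)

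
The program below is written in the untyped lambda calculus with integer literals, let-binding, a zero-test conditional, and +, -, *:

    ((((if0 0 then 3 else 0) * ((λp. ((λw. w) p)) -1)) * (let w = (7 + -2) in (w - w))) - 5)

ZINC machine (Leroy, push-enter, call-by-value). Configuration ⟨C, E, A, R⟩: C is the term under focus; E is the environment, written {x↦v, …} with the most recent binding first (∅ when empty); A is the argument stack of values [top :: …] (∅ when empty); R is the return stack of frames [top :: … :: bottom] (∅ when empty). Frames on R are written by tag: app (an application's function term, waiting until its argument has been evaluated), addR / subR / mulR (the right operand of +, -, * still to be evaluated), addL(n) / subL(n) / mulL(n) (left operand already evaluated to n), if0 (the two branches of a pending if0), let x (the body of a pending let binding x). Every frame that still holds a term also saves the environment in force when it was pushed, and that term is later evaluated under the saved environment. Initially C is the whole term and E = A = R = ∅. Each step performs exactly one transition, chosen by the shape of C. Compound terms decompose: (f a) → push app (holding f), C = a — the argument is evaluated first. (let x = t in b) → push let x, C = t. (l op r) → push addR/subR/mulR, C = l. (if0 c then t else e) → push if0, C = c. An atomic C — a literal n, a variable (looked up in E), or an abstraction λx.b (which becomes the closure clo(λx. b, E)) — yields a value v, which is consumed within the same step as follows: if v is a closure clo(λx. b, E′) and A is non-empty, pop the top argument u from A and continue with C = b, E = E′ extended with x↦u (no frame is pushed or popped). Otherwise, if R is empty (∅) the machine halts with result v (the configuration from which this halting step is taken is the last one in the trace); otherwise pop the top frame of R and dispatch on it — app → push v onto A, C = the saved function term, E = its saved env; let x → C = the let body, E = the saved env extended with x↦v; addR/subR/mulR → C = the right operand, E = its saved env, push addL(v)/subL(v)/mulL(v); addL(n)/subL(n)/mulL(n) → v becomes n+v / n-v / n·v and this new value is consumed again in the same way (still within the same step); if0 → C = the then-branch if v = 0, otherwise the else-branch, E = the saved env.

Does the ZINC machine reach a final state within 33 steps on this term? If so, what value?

Answer: -5

Machine steps:
t=0: [C=((((if0 0 then 3 else 0) * ((λp. ((λw. w) p)) -1)) * (let w = (7 + -2) in (w - w))) - 5) | E=∅ | A=∅ | R=∅]
t=1: [C=(((if0 0 then 3 else 0) * ((λp. ((λw. w) p)) -1)) * (let w = (7 + -2) in (w - w))) | E=∅ | A=∅ | R=[subR]]
t=2: [C=((if0 0 then 3 else 0) * ((λp. ((λw. w) p)) -1)) | E=∅ | A=∅ | R=[mulR :: subR]]
t=3: [C=(if0 0 then 3 else 0) | E=∅ | A=∅ | R=[mulR :: mulR :: subR]]
t=4: [C=0 | E=∅ | A=∅ | R=[if0 :: mulR :: mulR :: subR]]
t=5: [C=3 | E=∅ | A=∅ | R=[mulR :: mulR :: subR]]
t=6: [C=((λp. ((λw. w) p)) -1) | E=∅ | A=∅ | R=[mulL(3) :: mulR :: subR]]
t=7: [C=-1 | E=∅ | A=∅ | R=[app :: mulL(3) :: mulR :: subR]]
t=8: [C=(λp. ((λw. w) p)) | E=∅ | A=[-1] | R=[mulL(3) :: mulR :: subR]]
t=9: [C=((λw. w) p) | E={p↦-1} | A=∅ | R=[mulL(3) :: mulR :: subR]]
t=10: [C=p | E={p↦-1} | A=∅ | R=[app :: mulL(3) :: mulR :: subR]]
t=11: [C=(λw. w) | E={p↦-1} | A=[-1] | R=[mulL(3) :: mulR :: subR]]
t=12: [C=w | E={w↦-1, p↦-1} | A=∅ | R=[mulL(3) :: mulR :: subR]]
t=13: [C=(let w = (7 + -2) in (w - w)) | E=∅ | A=∅ | R=[mulL(-3) :: subR]]
t=14: [C=(7 + -2) | E=∅ | A=∅ | R=[let w :: mulL(-3) :: subR]]
t=15: [C=7 | E=∅ | A=∅ | R=[addR :: let w :: mulL(-3) :: subR]]
t=16: [C=-2 | E=∅ | A=∅ | R=[addL(7) :: let w :: mulL(-3) :: subR]]
t=17: [C=(w - w) | E={w↦5} | A=∅ | R=[mulL(-3) :: subR]]
t=18: [C=w | E={w↦5} | A=∅ | R=[subR :: mulL(-3) :: subR]]
t=19: [C=w | E={w↦5} | A=∅ | R=[subL(5) :: mulL(-3) :: subR]]
t=20: [C=5 | E=∅ | A=∅ | R=[subL(0)]]
→ final value -5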